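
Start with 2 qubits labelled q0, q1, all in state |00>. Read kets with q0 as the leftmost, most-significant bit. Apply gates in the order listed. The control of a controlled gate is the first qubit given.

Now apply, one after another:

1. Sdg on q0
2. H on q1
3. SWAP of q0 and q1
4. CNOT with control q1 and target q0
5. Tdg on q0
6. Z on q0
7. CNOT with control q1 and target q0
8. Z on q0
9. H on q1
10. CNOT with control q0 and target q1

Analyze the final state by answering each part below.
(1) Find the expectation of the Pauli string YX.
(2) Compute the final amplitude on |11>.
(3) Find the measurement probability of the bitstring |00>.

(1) The expectation value of YX is -sqrt(2)/2.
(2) The amplitude on |11> is -exp(3*I*pi/4)/2.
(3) The probability of measuring |00> is 1/4.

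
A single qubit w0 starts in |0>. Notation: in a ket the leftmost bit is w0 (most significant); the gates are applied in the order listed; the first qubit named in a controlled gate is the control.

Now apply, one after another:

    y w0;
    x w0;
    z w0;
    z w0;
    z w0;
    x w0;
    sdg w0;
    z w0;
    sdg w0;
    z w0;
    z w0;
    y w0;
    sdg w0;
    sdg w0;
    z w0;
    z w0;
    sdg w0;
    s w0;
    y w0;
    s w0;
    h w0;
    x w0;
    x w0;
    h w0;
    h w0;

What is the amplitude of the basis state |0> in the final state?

The final state's coefficient on |0> equals -sqrt(2)/2.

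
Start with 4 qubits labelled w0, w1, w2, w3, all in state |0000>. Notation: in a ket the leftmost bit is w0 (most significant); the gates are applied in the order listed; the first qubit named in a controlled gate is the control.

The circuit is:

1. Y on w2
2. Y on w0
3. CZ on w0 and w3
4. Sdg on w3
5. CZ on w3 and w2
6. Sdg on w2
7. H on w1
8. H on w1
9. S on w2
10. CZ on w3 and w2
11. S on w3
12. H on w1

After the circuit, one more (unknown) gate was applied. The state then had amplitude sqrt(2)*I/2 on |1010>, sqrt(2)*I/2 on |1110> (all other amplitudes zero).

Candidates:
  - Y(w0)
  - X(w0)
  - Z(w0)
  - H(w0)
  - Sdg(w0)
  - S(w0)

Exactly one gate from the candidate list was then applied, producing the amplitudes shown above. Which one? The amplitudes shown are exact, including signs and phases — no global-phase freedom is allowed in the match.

It was Sdg(w0) that produced the state shown. Key observation: gates 4-11 undo each other exactly, leaving only the rest of the circuit to track.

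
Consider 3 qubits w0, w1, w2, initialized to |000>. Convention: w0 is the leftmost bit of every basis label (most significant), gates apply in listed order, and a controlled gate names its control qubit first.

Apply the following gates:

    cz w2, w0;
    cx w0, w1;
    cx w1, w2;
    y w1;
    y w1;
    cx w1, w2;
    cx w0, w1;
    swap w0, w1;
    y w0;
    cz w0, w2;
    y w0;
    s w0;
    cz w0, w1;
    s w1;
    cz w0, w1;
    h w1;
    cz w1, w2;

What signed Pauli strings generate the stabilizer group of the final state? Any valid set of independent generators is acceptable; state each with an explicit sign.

The final state is stabilized by the group generated by +IXI, +ZII, +IIZ; other independent generating sets are equally valid. Key observation: gates 2-7 undo each other exactly, leaving only the rest of the circuit to track.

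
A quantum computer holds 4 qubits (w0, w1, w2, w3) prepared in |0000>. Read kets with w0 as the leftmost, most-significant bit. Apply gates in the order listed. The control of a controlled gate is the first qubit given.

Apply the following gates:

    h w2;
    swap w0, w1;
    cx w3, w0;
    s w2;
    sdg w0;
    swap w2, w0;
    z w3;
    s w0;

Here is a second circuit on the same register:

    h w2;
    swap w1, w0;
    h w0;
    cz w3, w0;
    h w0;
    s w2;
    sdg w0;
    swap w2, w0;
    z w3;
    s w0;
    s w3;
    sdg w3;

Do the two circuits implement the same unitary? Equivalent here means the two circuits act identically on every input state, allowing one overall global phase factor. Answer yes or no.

Yes, they are equivalent — the unitaries differ by at most a global phase.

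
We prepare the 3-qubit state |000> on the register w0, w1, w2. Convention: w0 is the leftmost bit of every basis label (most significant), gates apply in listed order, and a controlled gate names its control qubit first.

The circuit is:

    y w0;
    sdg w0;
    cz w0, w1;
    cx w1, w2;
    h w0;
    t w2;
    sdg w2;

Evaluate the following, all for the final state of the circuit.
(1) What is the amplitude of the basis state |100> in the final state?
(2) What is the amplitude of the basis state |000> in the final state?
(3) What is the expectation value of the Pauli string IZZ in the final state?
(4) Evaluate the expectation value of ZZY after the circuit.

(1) The final state's coefficient on |100> equals -sqrt(2)/2.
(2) |000> carries amplitude sqrt(2)/2 in the final state.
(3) The observable IZZ averages to 1.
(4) In the final state, ZZY has expectation 0.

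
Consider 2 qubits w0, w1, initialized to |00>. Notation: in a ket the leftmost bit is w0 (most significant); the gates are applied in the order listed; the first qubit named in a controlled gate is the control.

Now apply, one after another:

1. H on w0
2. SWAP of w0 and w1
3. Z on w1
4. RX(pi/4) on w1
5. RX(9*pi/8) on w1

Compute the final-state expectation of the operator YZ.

The observable YZ averages to 0.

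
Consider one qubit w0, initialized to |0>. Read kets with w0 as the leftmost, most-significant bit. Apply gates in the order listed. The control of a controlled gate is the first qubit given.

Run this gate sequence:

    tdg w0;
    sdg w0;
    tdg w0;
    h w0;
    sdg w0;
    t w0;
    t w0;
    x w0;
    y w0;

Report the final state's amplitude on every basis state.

The resulting statevector has amplitude -sqrt(2)*I/2 on |0>, sqrt(2)*I/2 on |1>.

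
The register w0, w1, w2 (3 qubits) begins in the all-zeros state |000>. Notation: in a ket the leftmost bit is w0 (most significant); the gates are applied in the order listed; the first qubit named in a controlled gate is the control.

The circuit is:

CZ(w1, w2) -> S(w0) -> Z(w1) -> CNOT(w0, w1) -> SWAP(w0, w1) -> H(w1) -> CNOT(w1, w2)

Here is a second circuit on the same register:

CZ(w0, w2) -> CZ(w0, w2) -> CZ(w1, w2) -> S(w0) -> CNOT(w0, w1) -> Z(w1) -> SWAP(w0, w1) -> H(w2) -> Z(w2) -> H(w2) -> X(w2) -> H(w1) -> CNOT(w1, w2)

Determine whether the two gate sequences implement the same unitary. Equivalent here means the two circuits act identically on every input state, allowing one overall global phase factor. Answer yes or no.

No — the two circuits implement different unitaries, even allowing a global phase.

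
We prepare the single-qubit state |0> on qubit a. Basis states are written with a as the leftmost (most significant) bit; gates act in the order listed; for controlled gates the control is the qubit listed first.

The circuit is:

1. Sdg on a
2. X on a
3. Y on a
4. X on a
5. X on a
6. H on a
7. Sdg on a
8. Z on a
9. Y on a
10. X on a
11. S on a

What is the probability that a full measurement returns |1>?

A full measurement returns |1> with probability 1/2.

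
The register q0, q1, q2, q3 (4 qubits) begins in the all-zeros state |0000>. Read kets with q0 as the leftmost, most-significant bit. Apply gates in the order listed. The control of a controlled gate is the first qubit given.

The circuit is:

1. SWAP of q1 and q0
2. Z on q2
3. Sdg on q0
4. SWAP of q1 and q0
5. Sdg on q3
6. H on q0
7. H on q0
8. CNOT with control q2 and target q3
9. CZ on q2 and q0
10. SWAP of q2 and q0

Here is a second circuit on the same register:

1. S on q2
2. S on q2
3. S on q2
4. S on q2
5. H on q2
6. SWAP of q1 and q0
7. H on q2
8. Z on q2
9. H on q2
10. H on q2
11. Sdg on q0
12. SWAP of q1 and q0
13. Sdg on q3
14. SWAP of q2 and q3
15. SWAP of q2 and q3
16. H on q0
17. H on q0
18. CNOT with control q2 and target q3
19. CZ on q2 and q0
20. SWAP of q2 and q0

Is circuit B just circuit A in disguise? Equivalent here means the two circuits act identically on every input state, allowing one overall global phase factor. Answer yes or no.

Yes, they are equivalent — the unitaries differ by at most a global phase.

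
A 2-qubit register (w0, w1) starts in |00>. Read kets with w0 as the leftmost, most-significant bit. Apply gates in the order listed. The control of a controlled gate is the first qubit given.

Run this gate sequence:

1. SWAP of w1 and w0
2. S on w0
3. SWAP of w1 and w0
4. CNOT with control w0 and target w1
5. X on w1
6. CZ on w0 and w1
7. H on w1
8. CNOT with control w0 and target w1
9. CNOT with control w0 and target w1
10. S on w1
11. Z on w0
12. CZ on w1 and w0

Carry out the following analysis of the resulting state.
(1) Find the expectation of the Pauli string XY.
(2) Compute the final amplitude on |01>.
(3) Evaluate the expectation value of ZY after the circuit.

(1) The expectation value of XY is 0.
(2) The amplitude on |01> is -sqrt(2)*I/2.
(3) The observable ZY averages to -1.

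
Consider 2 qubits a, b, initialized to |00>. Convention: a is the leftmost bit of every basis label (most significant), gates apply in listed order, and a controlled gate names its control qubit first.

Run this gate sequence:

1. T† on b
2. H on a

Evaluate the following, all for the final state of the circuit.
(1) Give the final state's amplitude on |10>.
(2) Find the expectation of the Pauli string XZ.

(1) |10> carries amplitude sqrt(2)/2 in the final state.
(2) In the final state, XZ has expectation 1.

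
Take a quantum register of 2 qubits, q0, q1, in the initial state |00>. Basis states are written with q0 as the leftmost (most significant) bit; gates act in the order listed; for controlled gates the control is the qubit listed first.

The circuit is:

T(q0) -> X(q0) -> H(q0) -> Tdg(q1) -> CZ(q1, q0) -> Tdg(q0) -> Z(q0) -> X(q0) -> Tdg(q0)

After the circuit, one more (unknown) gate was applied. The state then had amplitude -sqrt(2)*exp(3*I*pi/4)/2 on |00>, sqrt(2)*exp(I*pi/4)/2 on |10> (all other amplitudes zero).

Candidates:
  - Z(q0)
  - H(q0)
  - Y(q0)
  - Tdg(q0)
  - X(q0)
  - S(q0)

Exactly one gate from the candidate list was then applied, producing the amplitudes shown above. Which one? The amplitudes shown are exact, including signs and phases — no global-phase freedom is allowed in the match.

The applied gate was S(q0).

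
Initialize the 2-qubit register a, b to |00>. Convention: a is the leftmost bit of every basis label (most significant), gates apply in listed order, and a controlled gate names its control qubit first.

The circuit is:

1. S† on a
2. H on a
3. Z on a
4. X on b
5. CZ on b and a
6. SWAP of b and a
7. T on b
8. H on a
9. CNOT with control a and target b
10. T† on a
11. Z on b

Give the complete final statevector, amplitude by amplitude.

After the circuit, the state carries amplitude 1/2 on |00>, -exp(I*pi/4)/2 on |01>, -1/2 on |10>, -exp(3*I*pi/4)/2 on |11>.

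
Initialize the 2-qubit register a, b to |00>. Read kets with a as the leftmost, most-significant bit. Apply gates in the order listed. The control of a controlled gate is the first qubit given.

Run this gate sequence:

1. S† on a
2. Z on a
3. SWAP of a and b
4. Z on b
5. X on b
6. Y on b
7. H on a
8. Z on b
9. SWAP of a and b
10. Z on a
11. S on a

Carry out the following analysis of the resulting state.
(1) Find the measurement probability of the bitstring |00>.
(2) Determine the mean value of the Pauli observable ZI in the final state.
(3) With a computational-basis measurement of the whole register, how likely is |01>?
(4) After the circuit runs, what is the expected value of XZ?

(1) Outcome |00> occurs with probability 1/2.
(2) The expectation value of ZI is 1.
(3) The probability of measuring |01> is 1/2.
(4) In the final state, XZ has expectation 0.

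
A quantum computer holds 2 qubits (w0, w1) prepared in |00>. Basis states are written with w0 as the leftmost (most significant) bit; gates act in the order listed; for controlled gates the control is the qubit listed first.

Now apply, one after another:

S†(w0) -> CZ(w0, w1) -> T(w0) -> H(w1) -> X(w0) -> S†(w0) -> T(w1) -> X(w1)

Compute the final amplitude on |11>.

The amplitude on |11> is -sqrt(2)*I/2.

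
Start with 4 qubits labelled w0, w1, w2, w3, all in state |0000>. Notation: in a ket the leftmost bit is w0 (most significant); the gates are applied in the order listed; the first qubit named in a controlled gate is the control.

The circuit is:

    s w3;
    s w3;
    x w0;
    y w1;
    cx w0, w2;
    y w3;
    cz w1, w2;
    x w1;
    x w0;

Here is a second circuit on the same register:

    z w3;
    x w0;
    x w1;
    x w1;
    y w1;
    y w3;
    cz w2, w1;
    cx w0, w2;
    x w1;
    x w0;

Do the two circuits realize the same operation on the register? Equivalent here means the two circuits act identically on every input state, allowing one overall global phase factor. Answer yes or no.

No — the two circuits implement different unitaries, even allowing a global phase.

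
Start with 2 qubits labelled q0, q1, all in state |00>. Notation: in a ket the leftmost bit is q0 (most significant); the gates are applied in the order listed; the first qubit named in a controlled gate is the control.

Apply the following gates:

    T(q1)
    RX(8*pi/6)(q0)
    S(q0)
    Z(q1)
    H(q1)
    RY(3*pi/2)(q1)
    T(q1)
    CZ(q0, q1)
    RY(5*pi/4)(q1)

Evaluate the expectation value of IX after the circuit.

The expectation value of IX is -sqrt(2)/2.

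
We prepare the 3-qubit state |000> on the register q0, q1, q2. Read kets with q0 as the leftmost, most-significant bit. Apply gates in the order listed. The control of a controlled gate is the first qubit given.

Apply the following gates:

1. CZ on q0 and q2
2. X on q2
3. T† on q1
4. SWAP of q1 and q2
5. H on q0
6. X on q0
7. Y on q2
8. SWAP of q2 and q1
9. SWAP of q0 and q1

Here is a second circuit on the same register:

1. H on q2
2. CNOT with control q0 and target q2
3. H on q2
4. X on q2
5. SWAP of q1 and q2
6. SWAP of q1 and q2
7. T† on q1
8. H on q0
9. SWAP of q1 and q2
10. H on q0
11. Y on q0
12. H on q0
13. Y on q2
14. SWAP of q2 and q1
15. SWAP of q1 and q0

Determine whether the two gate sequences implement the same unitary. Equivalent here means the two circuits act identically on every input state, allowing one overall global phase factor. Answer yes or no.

No, they are not equivalent — no single phase factor reconciles the two unitaries.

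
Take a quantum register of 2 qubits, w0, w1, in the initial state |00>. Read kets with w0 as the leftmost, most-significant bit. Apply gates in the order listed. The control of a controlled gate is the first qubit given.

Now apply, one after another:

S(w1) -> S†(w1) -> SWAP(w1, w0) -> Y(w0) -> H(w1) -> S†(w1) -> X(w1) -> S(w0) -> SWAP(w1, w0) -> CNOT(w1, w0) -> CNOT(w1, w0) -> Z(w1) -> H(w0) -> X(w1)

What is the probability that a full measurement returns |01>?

The probability of measuring |01> is 0. Key observation: the block from step 1 through step 2 cancels to the identity and can be dropped.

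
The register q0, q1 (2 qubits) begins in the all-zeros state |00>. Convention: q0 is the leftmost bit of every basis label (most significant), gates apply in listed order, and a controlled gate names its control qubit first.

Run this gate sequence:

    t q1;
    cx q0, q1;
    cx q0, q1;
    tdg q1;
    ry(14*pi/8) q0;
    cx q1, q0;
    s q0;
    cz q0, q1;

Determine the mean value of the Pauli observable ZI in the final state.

The observable ZI averages to sqrt(2)/2. Key observation: gates 1-4 undo each other exactly, leaving only the rest of the circuit to track.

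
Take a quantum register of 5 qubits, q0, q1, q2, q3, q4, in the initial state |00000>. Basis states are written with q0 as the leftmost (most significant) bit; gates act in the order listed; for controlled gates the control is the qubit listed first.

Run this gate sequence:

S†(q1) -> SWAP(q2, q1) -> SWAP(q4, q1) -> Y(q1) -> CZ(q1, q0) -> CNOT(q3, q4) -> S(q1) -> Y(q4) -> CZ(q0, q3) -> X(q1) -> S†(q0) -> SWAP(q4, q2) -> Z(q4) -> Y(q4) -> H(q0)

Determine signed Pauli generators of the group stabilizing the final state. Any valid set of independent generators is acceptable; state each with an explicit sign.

One valid set of independent stabilizer generators is +XIIII, +IZIII, -IIZII, +IIIZI, -IIIIZ (any independent generating set of the same group is equally correct).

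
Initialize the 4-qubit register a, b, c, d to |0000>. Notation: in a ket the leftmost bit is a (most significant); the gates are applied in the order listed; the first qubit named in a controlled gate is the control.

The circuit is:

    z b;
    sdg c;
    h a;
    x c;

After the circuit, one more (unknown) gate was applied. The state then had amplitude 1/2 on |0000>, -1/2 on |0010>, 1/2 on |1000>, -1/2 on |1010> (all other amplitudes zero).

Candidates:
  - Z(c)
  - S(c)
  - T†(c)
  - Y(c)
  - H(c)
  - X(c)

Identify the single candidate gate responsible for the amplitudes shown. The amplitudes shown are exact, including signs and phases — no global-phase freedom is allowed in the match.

The applied gate was H(c).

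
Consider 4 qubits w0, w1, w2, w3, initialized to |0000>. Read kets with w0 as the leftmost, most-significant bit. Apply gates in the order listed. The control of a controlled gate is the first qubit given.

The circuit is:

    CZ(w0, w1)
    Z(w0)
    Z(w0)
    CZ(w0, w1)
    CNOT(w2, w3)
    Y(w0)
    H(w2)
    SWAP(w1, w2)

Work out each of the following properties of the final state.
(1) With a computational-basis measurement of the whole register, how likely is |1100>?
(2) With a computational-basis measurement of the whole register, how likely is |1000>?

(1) Outcome |1100> occurs with probability 1/2. Key observation: gates 1-4 undo each other exactly, leaving only the rest of the circuit to track.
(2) A full measurement returns |1000> with probability 1/2.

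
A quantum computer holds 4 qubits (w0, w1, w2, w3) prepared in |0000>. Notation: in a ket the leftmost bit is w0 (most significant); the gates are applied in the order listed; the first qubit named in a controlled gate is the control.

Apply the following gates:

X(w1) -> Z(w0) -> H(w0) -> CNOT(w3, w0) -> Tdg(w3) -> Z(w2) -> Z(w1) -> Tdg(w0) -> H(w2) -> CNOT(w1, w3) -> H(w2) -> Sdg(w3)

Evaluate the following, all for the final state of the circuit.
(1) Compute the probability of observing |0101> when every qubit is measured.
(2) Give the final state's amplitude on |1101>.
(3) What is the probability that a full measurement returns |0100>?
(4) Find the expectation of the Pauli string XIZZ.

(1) A full measurement returns |0101> with probability 1/2.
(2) The amplitude on |1101> is sqrt(2)*exp(I*pi/4)/2.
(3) The probability of measuring |0100> is 0.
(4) In the final state, XIZZ has expectation -sqrt(2)/2.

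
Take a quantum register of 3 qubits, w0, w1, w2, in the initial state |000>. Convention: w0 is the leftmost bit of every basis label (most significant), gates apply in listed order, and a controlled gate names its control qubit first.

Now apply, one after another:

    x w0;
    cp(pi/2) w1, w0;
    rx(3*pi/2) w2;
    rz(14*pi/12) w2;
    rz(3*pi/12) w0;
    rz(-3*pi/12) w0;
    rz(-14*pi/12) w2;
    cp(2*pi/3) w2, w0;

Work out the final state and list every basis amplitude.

After the circuit, the state carries amplitude -sqrt(2)/2 on |100>, sqrt(2)*exp(I*pi/6)/2 on |101>, and 0 on every other basis state. Key observation: gates 4-7 undo each other exactly, leaving only the rest of the circuit to track.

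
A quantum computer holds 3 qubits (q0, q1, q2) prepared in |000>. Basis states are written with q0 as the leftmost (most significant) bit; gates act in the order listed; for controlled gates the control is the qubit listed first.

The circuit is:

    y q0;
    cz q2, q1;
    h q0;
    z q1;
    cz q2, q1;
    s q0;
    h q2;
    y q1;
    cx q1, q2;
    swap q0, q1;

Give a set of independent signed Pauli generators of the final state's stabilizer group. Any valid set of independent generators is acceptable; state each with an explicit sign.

The final state is stabilized by the group generated by -IYI, +IIX, -ZII; other independent generating sets are equally valid.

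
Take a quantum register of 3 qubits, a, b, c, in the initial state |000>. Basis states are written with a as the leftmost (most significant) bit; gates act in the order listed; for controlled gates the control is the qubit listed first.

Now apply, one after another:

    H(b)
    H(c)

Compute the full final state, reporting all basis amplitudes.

After the circuit, the state carries amplitude 1/2 on |000>, 1/2 on |001>, 1/2 on |010>, 1/2 on |011>, 0 on |100>, 0 on |101>, 0 on |110>, 0 on |111>.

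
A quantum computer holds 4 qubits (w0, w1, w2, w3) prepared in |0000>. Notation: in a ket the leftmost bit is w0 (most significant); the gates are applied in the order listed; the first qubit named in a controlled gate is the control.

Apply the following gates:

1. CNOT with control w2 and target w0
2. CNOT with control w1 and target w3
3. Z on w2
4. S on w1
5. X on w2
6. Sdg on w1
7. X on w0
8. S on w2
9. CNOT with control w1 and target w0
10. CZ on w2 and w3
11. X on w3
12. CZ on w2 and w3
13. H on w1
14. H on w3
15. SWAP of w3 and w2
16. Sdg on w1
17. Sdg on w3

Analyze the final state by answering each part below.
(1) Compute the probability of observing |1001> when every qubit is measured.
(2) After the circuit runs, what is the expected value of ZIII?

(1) The probability of measuring |1001> is 1/4.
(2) The observable ZIII averages to -1.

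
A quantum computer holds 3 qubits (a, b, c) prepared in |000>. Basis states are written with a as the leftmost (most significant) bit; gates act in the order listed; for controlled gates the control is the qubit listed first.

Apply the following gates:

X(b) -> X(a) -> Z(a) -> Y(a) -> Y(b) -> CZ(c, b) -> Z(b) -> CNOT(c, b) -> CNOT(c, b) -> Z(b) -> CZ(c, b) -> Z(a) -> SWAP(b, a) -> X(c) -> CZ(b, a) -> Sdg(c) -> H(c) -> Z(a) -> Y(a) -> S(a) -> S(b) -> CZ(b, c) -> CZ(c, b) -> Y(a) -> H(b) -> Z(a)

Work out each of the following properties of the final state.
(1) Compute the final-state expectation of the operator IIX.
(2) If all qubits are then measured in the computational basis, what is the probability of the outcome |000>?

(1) In the final state, IIX has expectation -1. Key observation: steps 6-11 multiply out to the identity, so the circuit reduces to the remaining gates.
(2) The probability of measuring |000> is 1/4.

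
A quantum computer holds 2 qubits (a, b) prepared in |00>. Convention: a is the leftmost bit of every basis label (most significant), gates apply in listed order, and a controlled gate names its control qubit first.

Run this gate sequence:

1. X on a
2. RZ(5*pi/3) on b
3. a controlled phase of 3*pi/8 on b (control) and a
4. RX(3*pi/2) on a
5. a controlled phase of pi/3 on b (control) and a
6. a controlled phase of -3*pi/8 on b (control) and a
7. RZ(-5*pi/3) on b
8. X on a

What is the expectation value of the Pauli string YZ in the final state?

The expectation value of YZ is 1.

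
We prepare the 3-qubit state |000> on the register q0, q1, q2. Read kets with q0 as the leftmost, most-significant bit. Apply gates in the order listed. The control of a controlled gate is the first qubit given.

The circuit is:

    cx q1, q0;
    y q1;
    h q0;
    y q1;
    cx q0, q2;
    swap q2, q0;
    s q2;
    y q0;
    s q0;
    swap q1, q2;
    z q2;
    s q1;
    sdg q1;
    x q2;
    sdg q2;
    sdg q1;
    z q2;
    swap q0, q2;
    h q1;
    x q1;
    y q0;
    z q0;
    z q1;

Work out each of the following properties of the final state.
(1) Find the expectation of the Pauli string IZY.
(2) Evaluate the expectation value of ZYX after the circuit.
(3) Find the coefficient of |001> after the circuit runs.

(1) The expectation value of IZY is 1.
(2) The observable ZYX averages to -1.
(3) The amplitude on |001> is -1/2.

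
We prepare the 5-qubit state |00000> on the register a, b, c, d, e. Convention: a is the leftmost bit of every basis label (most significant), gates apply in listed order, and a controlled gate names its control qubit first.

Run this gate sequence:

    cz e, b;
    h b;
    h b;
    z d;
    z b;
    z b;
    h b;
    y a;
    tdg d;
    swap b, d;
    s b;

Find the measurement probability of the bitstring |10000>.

A full measurement returns |10000> with probability 1/2. Key observation: steps 2-3 multiply out to the identity, so the circuit reduces to the remaining gates.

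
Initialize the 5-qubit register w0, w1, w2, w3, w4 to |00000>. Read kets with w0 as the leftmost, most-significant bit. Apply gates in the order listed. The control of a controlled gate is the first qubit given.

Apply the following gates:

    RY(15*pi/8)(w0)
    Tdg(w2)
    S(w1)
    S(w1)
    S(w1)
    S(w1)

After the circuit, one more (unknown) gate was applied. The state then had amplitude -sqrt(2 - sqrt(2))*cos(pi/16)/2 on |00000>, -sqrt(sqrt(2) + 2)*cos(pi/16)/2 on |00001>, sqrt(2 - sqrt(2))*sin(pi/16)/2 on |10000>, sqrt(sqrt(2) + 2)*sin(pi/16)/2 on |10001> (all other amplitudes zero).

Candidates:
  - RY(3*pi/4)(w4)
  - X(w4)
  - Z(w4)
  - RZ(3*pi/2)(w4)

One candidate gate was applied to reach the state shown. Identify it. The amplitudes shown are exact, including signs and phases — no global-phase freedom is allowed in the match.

The unique candidate consistent with the amplitudes is RY(3*pi/4)(w4).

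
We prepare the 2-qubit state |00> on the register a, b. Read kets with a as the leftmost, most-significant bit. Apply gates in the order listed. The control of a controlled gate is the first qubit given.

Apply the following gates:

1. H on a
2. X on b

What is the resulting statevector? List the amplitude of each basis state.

After the circuit, the state carries amplitude 0 on |00>, sqrt(2)/2 on |01>, 0 on |10>, sqrt(2)/2 on |11>.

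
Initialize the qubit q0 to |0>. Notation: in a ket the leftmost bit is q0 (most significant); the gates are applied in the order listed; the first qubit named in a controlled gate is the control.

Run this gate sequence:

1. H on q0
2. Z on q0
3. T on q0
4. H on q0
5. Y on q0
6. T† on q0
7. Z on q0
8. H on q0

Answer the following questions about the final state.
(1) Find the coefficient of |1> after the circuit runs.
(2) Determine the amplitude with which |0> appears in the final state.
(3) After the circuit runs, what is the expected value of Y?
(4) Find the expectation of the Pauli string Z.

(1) The amplitude on |1> is sqrt(2)*(-2*I - exp(3*I*pi/4) + exp(I*pi/4))/4.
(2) The final state's coefficient on |0> equals sqrt(2)*(-1 + I)*exp(3*I*pi/4)/4.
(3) The observable Y averages to 1/2.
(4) In the final state, Z has expectation -1/2.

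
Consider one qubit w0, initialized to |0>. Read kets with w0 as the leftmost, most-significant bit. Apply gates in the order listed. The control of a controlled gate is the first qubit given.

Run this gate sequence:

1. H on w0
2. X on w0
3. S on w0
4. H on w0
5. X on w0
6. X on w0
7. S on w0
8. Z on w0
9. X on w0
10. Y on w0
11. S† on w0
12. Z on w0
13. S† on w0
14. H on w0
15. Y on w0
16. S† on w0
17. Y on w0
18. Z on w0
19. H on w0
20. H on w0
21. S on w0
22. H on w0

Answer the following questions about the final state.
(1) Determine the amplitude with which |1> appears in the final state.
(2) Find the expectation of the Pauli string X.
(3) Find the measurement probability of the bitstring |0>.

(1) The amplitude on |1> is -1/2 - I/2.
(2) The expectation value of X is 1.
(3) A full measurement returns |0> with probability 1/2.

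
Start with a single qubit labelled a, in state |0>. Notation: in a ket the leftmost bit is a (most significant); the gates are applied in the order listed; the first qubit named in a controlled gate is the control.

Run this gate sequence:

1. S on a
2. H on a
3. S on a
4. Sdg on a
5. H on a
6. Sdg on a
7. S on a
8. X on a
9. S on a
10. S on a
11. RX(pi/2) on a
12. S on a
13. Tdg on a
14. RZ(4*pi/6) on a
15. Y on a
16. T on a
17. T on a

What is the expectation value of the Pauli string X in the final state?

The observable X averages to sqrt(2)/4 + sqrt(6)/4. Key observation: the block from step 1 through step 6 cancels to the identity and can be dropped.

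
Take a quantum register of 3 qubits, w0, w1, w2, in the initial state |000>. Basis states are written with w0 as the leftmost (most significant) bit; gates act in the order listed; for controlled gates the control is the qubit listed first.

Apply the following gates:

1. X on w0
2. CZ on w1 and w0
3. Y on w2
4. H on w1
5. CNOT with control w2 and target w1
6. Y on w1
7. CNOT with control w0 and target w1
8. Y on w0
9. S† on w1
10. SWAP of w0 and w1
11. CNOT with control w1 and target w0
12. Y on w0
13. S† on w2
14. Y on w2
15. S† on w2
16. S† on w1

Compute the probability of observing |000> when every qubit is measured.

Outcome |000> occurs with probability 1/2.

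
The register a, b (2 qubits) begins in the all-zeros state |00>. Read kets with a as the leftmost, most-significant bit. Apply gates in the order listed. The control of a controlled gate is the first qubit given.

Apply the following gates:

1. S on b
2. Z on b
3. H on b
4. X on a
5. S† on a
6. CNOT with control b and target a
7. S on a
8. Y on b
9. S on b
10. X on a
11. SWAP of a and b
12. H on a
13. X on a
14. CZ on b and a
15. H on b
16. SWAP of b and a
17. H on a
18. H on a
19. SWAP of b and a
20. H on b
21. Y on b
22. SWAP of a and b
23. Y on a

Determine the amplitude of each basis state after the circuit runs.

The resulting statevector has amplitude 1/2 on |00>, -1/2 on |01>, -1/2 on |10>, 1/2 on |11>.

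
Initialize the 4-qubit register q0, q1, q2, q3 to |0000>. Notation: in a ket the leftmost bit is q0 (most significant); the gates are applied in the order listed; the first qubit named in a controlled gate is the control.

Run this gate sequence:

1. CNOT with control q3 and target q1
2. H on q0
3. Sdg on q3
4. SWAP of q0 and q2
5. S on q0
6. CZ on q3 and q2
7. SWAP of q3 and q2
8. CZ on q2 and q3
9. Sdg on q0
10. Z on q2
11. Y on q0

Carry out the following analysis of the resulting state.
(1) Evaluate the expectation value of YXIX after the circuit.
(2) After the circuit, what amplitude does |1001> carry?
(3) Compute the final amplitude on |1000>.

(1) The expectation value of YXIX is 0.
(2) The amplitude on |1001> is sqrt(2)*I/2.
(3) The final state's coefficient on |1000> equals sqrt(2)*I/2.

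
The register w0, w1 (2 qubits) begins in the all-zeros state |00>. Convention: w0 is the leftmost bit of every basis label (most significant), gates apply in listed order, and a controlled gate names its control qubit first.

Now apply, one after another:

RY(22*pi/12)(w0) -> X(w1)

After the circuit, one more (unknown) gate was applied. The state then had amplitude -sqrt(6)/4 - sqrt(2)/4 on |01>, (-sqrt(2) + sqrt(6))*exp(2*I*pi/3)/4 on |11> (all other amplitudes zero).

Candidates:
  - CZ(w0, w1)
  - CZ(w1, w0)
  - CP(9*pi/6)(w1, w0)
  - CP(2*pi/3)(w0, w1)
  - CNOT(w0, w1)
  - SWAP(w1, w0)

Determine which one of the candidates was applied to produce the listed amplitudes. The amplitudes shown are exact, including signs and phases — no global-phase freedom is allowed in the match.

It was CP(2*pi/3)(w0, w1) that produced the state shown.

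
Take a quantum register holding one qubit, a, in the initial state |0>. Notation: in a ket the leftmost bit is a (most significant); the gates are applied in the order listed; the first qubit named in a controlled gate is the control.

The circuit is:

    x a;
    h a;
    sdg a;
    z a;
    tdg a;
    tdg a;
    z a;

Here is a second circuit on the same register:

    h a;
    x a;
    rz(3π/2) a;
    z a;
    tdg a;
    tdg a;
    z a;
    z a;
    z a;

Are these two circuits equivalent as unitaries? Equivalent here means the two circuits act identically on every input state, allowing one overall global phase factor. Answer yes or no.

No: there is an input state on which the two circuits produce genuinely different outputs (not merely differing by a phase).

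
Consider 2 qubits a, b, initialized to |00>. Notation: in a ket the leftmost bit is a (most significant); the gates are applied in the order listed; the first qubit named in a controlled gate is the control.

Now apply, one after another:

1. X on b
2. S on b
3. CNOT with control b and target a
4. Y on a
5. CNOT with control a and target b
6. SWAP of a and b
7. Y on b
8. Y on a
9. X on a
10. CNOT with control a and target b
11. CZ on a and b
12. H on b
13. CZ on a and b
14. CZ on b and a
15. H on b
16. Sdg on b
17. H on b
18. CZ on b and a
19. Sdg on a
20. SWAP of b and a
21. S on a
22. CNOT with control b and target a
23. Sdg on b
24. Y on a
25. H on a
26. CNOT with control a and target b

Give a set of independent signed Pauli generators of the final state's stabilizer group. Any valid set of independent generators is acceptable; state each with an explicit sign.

The final state is stabilized by the group generated by +XY, -ZZ; other independent generating sets are equally valid.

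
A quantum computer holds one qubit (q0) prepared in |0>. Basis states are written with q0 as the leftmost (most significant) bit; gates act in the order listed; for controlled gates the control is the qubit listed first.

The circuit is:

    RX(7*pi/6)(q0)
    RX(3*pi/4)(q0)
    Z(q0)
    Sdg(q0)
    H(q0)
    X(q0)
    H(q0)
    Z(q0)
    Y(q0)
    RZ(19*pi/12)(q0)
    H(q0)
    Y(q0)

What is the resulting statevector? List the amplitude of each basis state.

The final amplitudes are sqrt(3)*sqrt(sqrt(2)/4 + 1/2)*exp(-19*I*pi/24)/4 - sqrt(1/2 - sqrt(2)/4)*exp(19*I*pi/24)/4 - sqrt(1/2 - sqrt(2)/4)*exp(-19*I*pi/24)/4 + sqrt(3)*sqrt(1/2 - sqrt(2)/4)*exp(19*I*pi/24)/4 - sqrt(3)*sqrt(1/2 - sqrt(2)/4)*exp(-19*I*pi/24)/4 + sqrt(sqrt(2)/4 + 1/2)*exp(19*I*pi/24)/4 - sqrt(sqrt(2)/4 + 1/2)*exp(-19*I*pi/24)/4 + sqrt(3)*sqrt(sqrt(2)/4 + 1/2)*exp(19*I*pi/24)/4 on |0>, sqrt(sqrt(2)/4 + 1/2)*exp(-19*I*pi/24)/4 + sqrt(3)*sqrt(1/2 - sqrt(2)/4)*exp(-19*I*pi/24)/4 + sqrt(1/2 - sqrt(2)/4)*exp(-19*I*pi/24)/4 - sqrt(1/2 - sqrt(2)/4)*exp(19*I*pi/24)/4 + sqrt(3)*sqrt(1/2 - sqrt(2)/4)*exp(19*I*pi/24)/4 + sqrt(sqrt(2)/4 + 1/2)*exp(19*I*pi/24)/4 + sqrt(3)*sqrt(sqrt(2)/4 + 1/2)*exp(19*I*pi/24)/4 - sqrt(3)*sqrt(sqrt(2)/4 + 1/2)*exp(-19*I*pi/24)/4 on |1>. Key observation: the block from step 5 through step 8 cancels to the identity and can be dropped.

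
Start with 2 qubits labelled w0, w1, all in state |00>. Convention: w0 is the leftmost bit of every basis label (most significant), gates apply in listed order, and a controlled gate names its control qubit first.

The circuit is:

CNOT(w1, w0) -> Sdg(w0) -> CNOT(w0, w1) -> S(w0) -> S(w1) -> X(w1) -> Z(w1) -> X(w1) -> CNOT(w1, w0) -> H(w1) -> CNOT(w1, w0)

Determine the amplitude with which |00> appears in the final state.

|00> carries amplitude -sqrt(2)/2 in the final state.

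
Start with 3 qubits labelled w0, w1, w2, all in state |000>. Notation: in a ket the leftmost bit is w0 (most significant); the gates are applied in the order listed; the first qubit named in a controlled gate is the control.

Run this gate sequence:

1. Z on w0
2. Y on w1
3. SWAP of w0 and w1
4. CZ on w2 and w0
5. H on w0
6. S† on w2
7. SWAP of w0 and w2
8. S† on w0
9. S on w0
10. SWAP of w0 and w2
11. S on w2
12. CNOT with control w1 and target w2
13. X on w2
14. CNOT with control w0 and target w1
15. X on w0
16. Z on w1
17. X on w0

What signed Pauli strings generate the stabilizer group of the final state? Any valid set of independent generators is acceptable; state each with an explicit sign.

The stabilizer group can be generated by +XXI, +ZZI, -IIZ, among other valid generating sets.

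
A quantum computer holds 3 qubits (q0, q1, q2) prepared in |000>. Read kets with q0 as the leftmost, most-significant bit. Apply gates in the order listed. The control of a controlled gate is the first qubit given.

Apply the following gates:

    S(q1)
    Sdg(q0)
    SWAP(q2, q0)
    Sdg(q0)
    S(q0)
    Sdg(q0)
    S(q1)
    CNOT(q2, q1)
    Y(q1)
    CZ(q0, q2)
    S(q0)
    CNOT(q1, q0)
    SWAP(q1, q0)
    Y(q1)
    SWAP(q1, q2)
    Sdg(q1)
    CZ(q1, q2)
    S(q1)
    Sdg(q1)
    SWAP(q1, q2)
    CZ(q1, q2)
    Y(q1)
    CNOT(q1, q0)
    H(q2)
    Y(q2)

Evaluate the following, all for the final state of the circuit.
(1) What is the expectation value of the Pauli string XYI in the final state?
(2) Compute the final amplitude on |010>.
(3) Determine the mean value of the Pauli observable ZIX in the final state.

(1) The observable XYI averages to 0.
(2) |010> carries amplitude sqrt(2)/2 in the final state.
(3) In the final state, ZIX has expectation -1.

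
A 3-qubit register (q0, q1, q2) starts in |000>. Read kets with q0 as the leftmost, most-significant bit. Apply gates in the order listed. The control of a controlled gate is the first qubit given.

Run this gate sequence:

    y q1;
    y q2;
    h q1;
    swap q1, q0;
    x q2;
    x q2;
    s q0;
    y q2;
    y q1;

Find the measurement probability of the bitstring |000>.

The probability of measuring |000> is 0.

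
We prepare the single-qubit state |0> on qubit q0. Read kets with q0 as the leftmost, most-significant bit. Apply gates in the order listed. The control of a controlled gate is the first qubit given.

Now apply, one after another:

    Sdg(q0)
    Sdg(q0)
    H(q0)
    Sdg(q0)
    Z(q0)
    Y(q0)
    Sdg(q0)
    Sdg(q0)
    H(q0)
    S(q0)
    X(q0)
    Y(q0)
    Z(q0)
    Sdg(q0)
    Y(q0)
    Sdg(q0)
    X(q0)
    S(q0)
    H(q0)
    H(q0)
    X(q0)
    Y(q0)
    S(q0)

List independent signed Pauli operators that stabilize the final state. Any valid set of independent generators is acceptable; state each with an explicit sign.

The final state is stabilized by the group generated by +X; other independent generating sets are equally valid.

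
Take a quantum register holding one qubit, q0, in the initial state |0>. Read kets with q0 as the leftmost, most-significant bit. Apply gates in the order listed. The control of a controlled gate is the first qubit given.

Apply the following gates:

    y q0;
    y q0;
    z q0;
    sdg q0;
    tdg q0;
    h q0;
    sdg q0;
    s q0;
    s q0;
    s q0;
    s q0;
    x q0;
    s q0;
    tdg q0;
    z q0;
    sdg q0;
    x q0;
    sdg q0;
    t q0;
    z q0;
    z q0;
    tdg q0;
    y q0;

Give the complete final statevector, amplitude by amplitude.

The resulting statevector has amplitude sqrt(2)*I/2 on |0>, -sqrt(2)*exp(I*pi/4)/2 on |1>. Key observation: the block from step 8 through step 11 cancels to the identity and can be dropped.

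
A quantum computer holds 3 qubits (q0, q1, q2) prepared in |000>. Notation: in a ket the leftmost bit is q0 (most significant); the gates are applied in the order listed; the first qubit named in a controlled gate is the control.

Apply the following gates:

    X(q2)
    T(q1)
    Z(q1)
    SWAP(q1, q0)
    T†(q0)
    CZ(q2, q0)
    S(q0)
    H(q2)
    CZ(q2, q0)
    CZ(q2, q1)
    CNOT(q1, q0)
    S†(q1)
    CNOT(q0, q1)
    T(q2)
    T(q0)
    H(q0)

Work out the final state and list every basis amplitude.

The resulting statevector has amplitude 1/2 on |000>, -exp(I*pi/4)/2 on |001>, 0 on |010>, 0 on |011>, 1/2 on |100>, -exp(I*pi/4)/2 on |101>, 0 on |110>, 0 on |111>.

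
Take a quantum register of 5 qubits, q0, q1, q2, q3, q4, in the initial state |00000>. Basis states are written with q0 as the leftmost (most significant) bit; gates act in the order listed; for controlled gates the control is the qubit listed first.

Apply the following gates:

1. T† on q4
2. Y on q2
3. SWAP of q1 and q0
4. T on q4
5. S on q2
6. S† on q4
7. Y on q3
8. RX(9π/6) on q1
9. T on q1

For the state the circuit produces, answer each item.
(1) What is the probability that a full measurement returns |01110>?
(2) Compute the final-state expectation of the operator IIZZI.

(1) The probability of measuring |01110> is 1/2.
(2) In the final state, IIZZI has expectation 1.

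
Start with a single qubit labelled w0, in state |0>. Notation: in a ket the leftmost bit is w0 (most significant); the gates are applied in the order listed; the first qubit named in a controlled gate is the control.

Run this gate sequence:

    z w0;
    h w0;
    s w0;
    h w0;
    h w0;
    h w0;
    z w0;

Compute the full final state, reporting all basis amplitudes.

The final amplitudes are 1/2 + I/2 on |0>, -1/2 + I/2 on |1>.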